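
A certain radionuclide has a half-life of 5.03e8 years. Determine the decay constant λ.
λ = ln(2)/t½ = 1.378e-9 year⁻¹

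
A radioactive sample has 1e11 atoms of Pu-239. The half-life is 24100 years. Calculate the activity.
A = λN = 2.876e6 decays/year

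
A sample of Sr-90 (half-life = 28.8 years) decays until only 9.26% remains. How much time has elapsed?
t = t½ × log₂(N₀/N) = 98.87 years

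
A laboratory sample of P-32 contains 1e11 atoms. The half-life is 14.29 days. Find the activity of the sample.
A = λN = 4.851e9 decays/day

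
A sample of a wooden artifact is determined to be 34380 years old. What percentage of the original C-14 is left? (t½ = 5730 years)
N/N₀ = (1/2)^(t/t½) = 0.01562 = 1.56%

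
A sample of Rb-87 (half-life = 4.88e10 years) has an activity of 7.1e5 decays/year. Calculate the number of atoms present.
N = A/λ = 4.999e16 atoms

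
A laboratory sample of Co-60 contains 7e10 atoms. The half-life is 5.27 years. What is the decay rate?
A = λN = 9.207e9 decays/year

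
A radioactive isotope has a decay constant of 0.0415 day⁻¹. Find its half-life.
t½ = ln(2)/λ = 16.7 days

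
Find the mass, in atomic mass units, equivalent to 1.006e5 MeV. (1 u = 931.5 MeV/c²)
m = E/c² = 108 u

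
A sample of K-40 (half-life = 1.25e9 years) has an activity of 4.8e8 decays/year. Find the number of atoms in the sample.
N = A/λ = 8.656e17 atoms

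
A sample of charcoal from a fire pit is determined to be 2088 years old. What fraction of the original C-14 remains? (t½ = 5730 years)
N/N₀ = (1/2)^(t/t½) = 0.7768 = 77.7%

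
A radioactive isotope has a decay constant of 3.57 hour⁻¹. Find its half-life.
t½ = ln(2)/λ = 0.1942 hours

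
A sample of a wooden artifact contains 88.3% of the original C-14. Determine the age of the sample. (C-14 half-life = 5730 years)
Age = t½ × log₂(1/ratio) = 1029 years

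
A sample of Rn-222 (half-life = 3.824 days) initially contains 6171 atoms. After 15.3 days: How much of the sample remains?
N = N₀(1/2)^(t/t½) = 385.4 atoms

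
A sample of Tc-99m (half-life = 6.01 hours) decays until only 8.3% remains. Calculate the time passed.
t = t½ × log₂(N₀/N) = 21.58 hours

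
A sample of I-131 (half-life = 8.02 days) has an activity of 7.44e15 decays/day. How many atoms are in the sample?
N = A/λ = 8.608e16 atoms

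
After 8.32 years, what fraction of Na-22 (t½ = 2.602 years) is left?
N/N₀ = (1/2)^(t/t½) = 0.109 = 10.9%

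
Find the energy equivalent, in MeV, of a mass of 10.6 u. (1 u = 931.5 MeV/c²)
E = mc² = 9874 MeV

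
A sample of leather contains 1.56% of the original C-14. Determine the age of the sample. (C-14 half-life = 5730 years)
Age = t½ × log₂(1/ratio) = 34390 years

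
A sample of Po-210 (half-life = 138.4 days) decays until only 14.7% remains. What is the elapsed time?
t = t½ × log₂(N₀/N) = 382.8 days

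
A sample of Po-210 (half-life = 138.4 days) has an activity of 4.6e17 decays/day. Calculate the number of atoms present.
N = A/λ = 9.185e19 atoms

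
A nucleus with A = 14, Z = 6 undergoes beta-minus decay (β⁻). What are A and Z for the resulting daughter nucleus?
Daughter: A = 14, Z = 7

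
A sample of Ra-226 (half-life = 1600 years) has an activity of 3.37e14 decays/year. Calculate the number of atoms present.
N = A/λ = 7.779e17 atoms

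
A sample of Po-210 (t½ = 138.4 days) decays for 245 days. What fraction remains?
N/N₀ = (1/2)^(t/t½) = 0.2932 = 29.3%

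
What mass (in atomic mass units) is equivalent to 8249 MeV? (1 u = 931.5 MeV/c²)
m = E/c² = 8.856 u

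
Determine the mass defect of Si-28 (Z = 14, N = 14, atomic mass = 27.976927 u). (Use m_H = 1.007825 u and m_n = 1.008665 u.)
Δm = Z·m_H + N·m_n − M = 0.2539 u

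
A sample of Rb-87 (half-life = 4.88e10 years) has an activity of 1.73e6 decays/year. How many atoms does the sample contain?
N = A/λ = 1.218e17 atoms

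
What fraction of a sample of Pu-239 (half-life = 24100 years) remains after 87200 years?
N/N₀ = (1/2)^(t/t½) = 0.08143 = 8.14%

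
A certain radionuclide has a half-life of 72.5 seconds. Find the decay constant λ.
λ = ln(2)/t½ = 0.009561 second⁻¹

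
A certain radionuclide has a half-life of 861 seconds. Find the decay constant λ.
λ = ln(2)/t½ = 8.05e-4 second⁻¹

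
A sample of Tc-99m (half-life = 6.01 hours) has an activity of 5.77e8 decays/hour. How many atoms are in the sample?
N = A/λ = 5.003e9 atoms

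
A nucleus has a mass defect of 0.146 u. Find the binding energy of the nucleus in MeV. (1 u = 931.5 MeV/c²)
B.E. = Δm × 931.5 = 136 MeV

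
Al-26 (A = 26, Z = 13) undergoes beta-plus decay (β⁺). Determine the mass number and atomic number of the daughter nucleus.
Daughter: A = 26, Z = 12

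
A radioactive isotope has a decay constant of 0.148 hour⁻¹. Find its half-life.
t½ = ln(2)/λ = 4.683 hours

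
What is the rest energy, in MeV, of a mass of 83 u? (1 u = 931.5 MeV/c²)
E = mc² = 77310 MeV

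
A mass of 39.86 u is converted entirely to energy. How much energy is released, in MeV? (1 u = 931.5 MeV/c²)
E = mc² = 37130 MeV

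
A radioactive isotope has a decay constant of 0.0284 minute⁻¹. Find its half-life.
t½ = ln(2)/λ = 24.41 minutes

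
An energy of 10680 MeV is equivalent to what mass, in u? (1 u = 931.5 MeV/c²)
m = E/c² = 11.47 u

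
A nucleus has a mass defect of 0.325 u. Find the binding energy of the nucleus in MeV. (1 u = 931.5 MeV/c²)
B.E. = Δm × 931.5 = 302.7 MeV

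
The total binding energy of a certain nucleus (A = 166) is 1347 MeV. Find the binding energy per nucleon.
B.E./A = 1347/166 = 8.114 MeV/nucleon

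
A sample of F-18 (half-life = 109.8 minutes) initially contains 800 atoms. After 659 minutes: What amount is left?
N = N₀(1/2)^(t/t½) = 12.48 atoms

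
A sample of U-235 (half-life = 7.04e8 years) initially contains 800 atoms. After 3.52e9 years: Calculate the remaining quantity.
N = N₀(1/2)^(t/t½) = 25 atoms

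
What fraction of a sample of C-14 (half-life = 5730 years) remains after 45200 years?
N/N₀ = (1/2)^(t/t½) = 0.004221 = 0.422%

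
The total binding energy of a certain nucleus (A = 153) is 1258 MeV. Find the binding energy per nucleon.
B.E./A = 1258/153 = 8.222 MeV/nucleon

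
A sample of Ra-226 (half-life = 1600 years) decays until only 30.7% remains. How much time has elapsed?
t = t½ × log₂(N₀/N) = 2726 years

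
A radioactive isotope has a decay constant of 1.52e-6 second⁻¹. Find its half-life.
t½ = ln(2)/λ = 4.56e5 seconds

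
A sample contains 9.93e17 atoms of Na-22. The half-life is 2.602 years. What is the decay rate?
A = λN = 2.645e17 decays/year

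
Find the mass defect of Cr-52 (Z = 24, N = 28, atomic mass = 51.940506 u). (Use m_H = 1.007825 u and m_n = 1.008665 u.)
Δm = Z·m_H + N·m_n − M = 0.4899 u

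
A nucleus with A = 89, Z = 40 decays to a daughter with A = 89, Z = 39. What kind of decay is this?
ΔA = 0, ΔZ = -1 ⇒ beta-plus decay (β⁺) or electron capture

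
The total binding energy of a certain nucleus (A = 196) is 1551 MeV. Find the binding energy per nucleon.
B.E./A = 1551/196 = 7.913 MeV/nucleon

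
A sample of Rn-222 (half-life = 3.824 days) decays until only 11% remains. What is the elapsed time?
t = t½ × log₂(N₀/N) = 12.18 days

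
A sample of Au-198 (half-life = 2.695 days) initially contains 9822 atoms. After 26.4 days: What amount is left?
N = N₀(1/2)^(t/t½) = 11.05 atoms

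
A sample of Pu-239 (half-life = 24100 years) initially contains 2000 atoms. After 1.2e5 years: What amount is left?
N = N₀(1/2)^(t/t½) = 63.41 atoms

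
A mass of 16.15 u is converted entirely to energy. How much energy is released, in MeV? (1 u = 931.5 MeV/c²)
E = mc² = 15040 MeV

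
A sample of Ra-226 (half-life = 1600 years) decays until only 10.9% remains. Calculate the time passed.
t = t½ × log₂(N₀/N) = 5116 years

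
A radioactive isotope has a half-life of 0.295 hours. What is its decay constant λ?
λ = ln(2)/t½ = 2.35 hour⁻¹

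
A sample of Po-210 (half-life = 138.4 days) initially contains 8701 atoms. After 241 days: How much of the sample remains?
N = N₀(1/2)^(t/t½) = 2602 atoms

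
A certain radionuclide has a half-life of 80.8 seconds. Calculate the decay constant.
λ = ln(2)/t½ = 0.008579 second⁻¹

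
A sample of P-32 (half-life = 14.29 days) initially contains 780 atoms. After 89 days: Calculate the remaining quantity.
N = N₀(1/2)^(t/t½) = 10.4 atoms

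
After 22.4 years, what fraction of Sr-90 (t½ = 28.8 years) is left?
N/N₀ = (1/2)^(t/t½) = 0.5833 = 58.3%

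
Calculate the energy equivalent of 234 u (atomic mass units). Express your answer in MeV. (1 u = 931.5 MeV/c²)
E = mc² = 2.18e5 MeV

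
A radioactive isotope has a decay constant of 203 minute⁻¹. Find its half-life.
t½ = ln(2)/λ = 0.003415 minutes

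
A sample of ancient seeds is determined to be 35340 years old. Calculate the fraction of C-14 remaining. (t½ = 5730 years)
N/N₀ = (1/2)^(t/t½) = 0.01391 = 1.39%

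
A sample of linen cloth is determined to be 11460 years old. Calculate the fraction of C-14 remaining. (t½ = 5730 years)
N/N₀ = (1/2)^(t/t½) = 0.25 = 25%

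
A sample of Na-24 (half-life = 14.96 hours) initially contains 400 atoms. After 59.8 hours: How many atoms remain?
N = N₀(1/2)^(t/t½) = 25.05 atoms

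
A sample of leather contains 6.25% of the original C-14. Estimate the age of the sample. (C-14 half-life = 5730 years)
Age = t½ × log₂(1/ratio) = 22920 years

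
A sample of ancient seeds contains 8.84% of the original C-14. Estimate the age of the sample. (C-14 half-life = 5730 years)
Age = t½ × log₂(1/ratio) = 20050 years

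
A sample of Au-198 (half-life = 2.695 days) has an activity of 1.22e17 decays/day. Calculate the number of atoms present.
N = A/λ = 4.743e17 atoms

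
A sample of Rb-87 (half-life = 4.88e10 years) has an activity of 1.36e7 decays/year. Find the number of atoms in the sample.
N = A/λ = 9.575e17 atoms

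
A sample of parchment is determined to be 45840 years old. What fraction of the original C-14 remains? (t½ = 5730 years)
N/N₀ = (1/2)^(t/t½) = 0.003906 = 0.391%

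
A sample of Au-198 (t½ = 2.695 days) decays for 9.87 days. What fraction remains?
N/N₀ = (1/2)^(t/t½) = 0.07898 = 7.9%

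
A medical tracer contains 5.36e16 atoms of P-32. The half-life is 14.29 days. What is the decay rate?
A = λN = 2.6e15 decays/day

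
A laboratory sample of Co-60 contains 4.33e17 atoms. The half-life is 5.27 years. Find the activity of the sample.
A = λN = 5.695e16 decays/year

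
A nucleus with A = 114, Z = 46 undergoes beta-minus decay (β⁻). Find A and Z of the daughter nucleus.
Daughter: A = 114, Z = 47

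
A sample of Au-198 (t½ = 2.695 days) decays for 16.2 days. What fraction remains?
N/N₀ = (1/2)^(t/t½) = 0.0155 = 1.55%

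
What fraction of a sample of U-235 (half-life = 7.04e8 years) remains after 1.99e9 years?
N/N₀ = (1/2)^(t/t½) = 0.141 = 14.1%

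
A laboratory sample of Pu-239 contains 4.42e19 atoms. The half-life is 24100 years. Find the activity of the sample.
A = λN = 1.271e15 decays/year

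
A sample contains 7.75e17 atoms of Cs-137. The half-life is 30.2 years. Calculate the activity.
A = λN = 1.779e16 decays/year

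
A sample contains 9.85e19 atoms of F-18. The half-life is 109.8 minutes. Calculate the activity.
A = λN = 6.218e17 decays/minute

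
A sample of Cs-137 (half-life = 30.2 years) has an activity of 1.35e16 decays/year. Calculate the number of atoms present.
N = A/λ = 5.882e17 atoms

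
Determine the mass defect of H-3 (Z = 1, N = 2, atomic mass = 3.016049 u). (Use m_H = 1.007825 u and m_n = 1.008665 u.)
Δm = Z·m_H + N·m_n − M = 0.009106 u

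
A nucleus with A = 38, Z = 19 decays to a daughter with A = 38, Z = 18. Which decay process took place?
ΔA = 0, ΔZ = -1 ⇒ beta-plus decay (β⁺) or electron capture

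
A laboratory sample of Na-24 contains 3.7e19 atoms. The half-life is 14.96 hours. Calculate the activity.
A = λN = 1.714e18 decays/hour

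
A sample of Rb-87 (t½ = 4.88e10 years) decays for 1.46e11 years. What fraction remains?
N/N₀ = (1/2)^(t/t½) = 0.1257 = 12.6%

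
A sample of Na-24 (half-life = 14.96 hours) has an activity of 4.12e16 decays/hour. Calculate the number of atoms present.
N = A/λ = 8.892e17 atoms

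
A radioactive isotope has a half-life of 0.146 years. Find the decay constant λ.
λ = ln(2)/t½ = 4.748 year⁻¹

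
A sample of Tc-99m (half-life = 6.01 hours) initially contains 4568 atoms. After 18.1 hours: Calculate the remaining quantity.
N = N₀(1/2)^(t/t½) = 566.4 atoms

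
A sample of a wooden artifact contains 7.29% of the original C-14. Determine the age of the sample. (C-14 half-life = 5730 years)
Age = t½ × log₂(1/ratio) = 21650 years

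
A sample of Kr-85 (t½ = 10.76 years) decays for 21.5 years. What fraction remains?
N/N₀ = (1/2)^(t/t½) = 0.2503 = 25%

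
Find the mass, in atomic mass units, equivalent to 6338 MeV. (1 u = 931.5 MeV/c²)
m = E/c² = 6.804 u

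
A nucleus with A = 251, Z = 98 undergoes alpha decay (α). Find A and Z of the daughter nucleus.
Daughter: A = 247, Z = 96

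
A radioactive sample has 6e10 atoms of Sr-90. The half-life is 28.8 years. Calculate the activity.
A = λN = 1.444e9 decays/year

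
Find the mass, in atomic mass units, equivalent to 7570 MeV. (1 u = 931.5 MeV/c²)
m = E/c² = 8.127 u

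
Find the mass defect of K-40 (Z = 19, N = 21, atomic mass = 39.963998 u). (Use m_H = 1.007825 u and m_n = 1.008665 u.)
Δm = Z·m_H + N·m_n − M = 0.3666 u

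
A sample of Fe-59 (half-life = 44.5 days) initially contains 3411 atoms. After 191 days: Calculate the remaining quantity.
N = N₀(1/2)^(t/t½) = 174.1 atoms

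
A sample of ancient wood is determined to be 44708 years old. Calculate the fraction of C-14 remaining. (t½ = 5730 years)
N/N₀ = (1/2)^(t/t½) = 0.00448 = 0.448%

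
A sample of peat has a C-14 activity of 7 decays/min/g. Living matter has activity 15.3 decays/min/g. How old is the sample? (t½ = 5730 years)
Age = t½ × log₂(A₀/A) = 6464 years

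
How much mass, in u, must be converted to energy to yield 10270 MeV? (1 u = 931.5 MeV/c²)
m = E/c² = 11.03 u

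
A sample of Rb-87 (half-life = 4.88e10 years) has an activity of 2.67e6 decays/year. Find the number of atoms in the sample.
N = A/λ = 1.88e17 atoms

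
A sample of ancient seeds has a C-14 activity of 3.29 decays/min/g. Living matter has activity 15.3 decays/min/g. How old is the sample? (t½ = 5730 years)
Age = t½ × log₂(A₀/A) = 12710 years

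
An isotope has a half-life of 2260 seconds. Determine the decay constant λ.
λ = ln(2)/t½ = 3.067e-4 second⁻¹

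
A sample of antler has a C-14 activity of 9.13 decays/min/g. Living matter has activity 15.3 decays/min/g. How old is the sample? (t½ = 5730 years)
Age = t½ × log₂(A₀/A) = 4268 years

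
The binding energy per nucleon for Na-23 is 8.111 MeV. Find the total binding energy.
B.E. = 8.111 × 23 = 186.6 MeV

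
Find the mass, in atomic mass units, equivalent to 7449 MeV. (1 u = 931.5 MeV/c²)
m = E/c² = 7.997 u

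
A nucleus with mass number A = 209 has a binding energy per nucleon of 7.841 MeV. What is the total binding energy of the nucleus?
B.E. = 7.841 × 209 = 1639 MeV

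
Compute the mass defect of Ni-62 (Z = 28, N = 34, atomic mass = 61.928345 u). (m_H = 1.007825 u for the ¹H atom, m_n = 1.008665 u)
Δm = Z·m_H + N·m_n − M = 0.5854 u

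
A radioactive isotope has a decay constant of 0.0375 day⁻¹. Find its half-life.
t½ = ln(2)/λ = 18.48 days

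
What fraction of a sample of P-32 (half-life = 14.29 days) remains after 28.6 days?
N/N₀ = (1/2)^(t/t½) = 0.2498 = 25%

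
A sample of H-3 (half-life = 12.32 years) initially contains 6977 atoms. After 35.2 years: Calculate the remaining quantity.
N = N₀(1/2)^(t/t½) = 962.9 atoms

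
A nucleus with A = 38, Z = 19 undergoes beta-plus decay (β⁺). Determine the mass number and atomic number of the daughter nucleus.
Daughter: A = 38, Z = 18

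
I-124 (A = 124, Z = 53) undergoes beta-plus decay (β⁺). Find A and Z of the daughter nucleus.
Daughter: A = 124, Z = 52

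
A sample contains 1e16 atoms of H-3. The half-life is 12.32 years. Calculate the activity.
A = λN = 5.626e14 decays/year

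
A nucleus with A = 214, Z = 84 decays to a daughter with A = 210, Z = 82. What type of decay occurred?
ΔA = -4, ΔZ = -2 ⇒ alpha decay (α)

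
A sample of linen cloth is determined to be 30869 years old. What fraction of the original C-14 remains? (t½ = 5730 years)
N/N₀ = (1/2)^(t/t½) = 0.02389 = 2.39%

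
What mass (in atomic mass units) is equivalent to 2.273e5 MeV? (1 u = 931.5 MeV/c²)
m = E/c² = 244 u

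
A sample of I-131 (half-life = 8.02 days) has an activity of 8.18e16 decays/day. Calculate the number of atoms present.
N = A/λ = 9.465e17 atoms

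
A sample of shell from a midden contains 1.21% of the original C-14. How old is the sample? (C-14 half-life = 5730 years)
Age = t½ × log₂(1/ratio) = 36490 years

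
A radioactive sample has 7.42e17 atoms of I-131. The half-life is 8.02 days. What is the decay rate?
A = λN = 6.413e16 decays/day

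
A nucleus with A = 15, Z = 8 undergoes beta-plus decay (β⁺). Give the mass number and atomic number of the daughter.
Daughter: A = 15, Z = 7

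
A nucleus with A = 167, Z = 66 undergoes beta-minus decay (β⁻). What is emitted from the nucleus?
β⁻: electron (e⁻) + antineutrino (ν̄ₑ)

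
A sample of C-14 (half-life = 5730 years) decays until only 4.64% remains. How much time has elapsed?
t = t½ × log₂(N₀/N) = 25380 years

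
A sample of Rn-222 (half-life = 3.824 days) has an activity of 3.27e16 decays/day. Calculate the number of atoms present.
N = A/λ = 1.804e17 atoms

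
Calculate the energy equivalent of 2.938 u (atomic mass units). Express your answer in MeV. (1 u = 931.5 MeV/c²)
E = mc² = 2737 MeV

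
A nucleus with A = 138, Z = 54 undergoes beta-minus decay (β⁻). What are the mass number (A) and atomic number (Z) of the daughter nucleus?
Daughter: A = 138, Z = 55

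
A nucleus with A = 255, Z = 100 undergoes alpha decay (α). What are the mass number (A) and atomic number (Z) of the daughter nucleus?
Daughter: A = 251, Z = 98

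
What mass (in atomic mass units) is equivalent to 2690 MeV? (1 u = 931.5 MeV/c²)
m = E/c² = 2.888 u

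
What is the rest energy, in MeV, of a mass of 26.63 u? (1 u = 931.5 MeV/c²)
E = mc² = 24810 MeV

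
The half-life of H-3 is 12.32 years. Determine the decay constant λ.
λ = ln(2)/t½ = 0.05626 year⁻¹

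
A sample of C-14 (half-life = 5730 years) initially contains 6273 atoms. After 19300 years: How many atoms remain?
N = N₀(1/2)^(t/t½) = 607.5 atoms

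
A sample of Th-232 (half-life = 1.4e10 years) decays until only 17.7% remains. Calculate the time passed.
t = t½ × log₂(N₀/N) = 3.497e10 years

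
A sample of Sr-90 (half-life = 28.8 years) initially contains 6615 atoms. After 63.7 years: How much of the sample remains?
N = N₀(1/2)^(t/t½) = 1428 atoms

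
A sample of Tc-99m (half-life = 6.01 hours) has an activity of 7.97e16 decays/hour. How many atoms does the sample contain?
N = A/λ = 6.91e17 atoms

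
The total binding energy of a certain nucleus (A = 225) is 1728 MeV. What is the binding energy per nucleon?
B.E./A = 1728/225 = 7.68 MeV/nucleon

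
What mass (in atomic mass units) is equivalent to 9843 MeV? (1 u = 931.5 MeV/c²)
m = E/c² = 10.57 u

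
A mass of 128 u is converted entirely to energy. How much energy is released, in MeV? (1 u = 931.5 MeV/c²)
E = mc² = 1.192e5 MeV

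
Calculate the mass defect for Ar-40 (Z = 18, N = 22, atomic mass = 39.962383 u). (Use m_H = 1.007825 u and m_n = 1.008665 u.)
Δm = Z·m_H + N·m_n − M = 0.3691 u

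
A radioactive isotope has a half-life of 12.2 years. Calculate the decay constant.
λ = ln(2)/t½ = 0.05682 year⁻¹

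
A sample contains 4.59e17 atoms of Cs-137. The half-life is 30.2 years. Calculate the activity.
A = λN = 1.053e16 decays/year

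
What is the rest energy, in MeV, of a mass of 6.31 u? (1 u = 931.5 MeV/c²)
E = mc² = 5878 MeV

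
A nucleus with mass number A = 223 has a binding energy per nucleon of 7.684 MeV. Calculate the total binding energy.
B.E. = 7.684 × 223 = 1714 MeV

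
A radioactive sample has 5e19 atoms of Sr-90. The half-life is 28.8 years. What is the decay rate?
A = λN = 1.203e18 decays/year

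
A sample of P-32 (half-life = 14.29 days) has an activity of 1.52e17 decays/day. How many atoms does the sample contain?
N = A/λ = 3.134e18 atoms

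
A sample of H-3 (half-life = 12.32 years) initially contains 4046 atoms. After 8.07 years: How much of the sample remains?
N = N₀(1/2)^(t/t½) = 2569 atoms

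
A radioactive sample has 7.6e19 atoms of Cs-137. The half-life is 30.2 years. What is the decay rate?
A = λN = 1.744e18 decays/year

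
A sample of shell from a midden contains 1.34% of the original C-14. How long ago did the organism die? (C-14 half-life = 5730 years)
Age = t½ × log₂(1/ratio) = 35650 years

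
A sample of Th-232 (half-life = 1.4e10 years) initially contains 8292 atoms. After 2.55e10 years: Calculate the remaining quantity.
N = N₀(1/2)^(t/t½) = 2346 atoms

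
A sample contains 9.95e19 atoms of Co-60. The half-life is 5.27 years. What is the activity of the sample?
A = λN = 1.309e19 decays/year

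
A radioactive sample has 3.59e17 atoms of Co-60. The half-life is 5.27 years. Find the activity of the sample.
A = λN = 4.722e16 decays/year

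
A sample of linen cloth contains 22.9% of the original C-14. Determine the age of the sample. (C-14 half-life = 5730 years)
Age = t½ × log₂(1/ratio) = 12190 years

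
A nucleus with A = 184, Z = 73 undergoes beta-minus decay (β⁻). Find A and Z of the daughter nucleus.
Daughter: A = 184, Z = 74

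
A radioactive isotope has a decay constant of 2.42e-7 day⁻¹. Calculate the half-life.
t½ = ln(2)/λ = 2.864e6 days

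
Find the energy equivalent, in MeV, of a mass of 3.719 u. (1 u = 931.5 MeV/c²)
E = mc² = 3464 MeV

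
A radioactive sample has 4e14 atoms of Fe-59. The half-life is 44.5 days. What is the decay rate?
A = λN = 6.231e12 decays/day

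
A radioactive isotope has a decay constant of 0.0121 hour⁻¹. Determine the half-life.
t½ = ln(2)/λ = 57.28 hours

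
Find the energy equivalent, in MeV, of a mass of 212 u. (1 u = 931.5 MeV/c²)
E = mc² = 1.975e5 MeV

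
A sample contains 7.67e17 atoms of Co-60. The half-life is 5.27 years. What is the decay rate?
A = λN = 1.009e17 decays/year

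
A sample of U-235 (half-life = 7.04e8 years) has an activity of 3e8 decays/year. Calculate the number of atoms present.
N = A/λ = 3.047e17 atoms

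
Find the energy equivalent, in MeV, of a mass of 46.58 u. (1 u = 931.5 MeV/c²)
E = mc² = 43390 MeV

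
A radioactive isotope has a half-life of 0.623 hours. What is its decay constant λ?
λ = ln(2)/t½ = 1.113 hour⁻¹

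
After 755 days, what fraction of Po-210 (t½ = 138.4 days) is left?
N/N₀ = (1/2)^(t/t½) = 0.02279 = 2.28%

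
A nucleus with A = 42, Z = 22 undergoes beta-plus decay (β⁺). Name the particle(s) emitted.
β⁺: positron (e⁺) + neutrino (νₑ)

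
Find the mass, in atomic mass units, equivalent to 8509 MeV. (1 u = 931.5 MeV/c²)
m = E/c² = 9.135 u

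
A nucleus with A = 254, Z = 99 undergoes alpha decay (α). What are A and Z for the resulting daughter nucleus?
Daughter: A = 250, Z = 97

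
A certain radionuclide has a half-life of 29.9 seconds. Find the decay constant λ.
λ = ln(2)/t½ = 0.02318 second⁻¹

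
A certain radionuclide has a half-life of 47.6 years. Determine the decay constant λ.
λ = ln(2)/t½ = 0.01456 year⁻¹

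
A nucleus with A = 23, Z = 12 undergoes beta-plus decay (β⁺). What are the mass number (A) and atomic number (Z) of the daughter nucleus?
Daughter: A = 23, Z = 11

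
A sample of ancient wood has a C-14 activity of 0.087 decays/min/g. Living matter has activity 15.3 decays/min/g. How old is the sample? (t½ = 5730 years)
Age = t½ × log₂(A₀/A) = 42740 years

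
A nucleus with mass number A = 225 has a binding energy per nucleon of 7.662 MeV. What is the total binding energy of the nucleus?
B.E. = 7.662 × 225 = 1724 MeV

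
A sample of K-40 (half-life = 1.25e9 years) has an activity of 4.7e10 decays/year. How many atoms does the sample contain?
N = A/λ = 8.476e19 atoms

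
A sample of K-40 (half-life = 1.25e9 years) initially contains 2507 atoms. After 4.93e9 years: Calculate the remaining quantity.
N = N₀(1/2)^(t/t½) = 162.9 atoms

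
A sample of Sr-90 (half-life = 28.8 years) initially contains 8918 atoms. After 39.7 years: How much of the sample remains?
N = N₀(1/2)^(t/t½) = 3430 atoms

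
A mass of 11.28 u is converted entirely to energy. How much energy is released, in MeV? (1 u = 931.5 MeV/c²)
E = mc² = 10510 MeV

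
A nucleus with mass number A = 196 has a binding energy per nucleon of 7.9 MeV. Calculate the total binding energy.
B.E. = 7.9 × 196 = 1548 MeV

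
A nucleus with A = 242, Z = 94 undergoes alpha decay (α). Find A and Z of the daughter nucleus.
Daughter: A = 238, Z = 92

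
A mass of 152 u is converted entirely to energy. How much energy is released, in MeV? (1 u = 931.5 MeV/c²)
E = mc² = 1.416e5 MeV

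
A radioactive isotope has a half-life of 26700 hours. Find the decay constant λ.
λ = ln(2)/t½ = 2.596e-5 hour⁻¹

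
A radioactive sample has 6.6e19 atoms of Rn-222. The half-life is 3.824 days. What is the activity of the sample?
A = λN = 1.196e19 decays/day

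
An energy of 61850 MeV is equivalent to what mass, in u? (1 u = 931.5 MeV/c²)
m = E/c² = 66.4 u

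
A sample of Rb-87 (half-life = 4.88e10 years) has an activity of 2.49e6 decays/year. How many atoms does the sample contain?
N = A/λ = 1.753e17 atoms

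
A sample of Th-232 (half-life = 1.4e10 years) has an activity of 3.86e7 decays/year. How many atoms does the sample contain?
N = A/λ = 7.796e17 atoms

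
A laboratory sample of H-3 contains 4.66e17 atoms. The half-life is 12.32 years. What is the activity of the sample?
A = λN = 2.622e16 decays/year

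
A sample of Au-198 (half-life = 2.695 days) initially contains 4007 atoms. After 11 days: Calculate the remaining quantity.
N = N₀(1/2)^(t/t½) = 236.7 atoms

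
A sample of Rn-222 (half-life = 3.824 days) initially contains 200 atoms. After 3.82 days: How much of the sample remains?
N = N₀(1/2)^(t/t½) = 100.1 atoms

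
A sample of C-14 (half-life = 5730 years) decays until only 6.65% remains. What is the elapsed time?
t = t½ × log₂(N₀/N) = 22410 years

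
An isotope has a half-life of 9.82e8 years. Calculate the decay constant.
λ = ln(2)/t½ = 7.059e-10 year⁻¹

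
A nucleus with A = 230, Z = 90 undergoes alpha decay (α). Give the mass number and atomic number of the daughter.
Daughter: A = 226, Z = 88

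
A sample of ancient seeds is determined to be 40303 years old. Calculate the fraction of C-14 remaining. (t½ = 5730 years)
N/N₀ = (1/2)^(t/t½) = 0.007632 = 0.763%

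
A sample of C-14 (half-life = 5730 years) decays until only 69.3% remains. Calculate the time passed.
t = t½ × log₂(N₀/N) = 3032 years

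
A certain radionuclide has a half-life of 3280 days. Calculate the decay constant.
λ = ln(2)/t½ = 2.113e-4 day⁻¹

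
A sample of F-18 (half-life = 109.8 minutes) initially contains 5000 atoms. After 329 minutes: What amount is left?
N = N₀(1/2)^(t/t½) = 626.6 atoms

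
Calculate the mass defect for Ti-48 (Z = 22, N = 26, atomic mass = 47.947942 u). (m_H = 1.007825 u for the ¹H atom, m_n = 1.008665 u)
Δm = Z·m_H + N·m_n − M = 0.4495 u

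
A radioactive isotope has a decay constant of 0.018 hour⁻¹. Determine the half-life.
t½ = ln(2)/λ = 38.51 hours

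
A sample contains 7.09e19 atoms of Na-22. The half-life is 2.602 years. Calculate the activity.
A = λN = 1.889e19 decays/year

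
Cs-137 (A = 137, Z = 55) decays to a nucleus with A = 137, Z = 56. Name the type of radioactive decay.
ΔA = 0, ΔZ = +1 ⇒ beta-minus decay (β⁻)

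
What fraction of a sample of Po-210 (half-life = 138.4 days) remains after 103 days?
N/N₀ = (1/2)^(t/t½) = 0.597 = 59.7%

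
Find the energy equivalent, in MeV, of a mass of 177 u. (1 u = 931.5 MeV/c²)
E = mc² = 1.649e5 MeV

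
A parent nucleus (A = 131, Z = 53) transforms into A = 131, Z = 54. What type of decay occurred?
ΔA = 0, ΔZ = +1 ⇒ beta-minus decay (β⁻)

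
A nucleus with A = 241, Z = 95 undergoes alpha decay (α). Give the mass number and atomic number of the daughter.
Daughter: A = 237, Z = 93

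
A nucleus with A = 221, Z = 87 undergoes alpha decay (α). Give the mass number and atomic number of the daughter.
Daughter: A = 217, Z = 85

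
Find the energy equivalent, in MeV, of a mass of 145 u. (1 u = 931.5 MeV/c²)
E = mc² = 1.351e5 MeV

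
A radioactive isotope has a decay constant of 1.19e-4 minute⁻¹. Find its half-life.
t½ = ln(2)/λ = 5825 minutes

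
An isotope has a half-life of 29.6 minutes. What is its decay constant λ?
λ = ln(2)/t½ = 0.02342 minute⁻¹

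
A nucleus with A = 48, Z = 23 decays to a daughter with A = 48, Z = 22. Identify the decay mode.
ΔA = 0, ΔZ = -1 ⇒ beta-plus decay (β⁺) or electron capture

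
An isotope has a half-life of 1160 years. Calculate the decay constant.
λ = ln(2)/t½ = 5.975e-4 year⁻¹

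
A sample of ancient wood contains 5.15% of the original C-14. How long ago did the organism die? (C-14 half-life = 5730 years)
Age = t½ × log₂(1/ratio) = 24520 years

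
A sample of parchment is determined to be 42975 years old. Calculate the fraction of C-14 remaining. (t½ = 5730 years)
N/N₀ = (1/2)^(t/t½) = 0.005524 = 0.552%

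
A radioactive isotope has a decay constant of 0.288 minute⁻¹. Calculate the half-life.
t½ = ln(2)/λ = 2.407 minutes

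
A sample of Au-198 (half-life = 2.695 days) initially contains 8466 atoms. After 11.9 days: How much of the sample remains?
N = N₀(1/2)^(t/t½) = 396.7 atoms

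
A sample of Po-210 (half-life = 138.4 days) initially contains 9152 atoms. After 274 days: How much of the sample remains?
N = N₀(1/2)^(t/t½) = 2320 atoms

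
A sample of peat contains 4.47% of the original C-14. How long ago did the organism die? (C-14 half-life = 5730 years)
Age = t½ × log₂(1/ratio) = 25690 years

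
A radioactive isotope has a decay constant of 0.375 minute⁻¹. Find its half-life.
t½ = ln(2)/λ = 1.848 minutes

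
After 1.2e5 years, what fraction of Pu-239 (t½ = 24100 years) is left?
N/N₀ = (1/2)^(t/t½) = 0.0317 = 3.17%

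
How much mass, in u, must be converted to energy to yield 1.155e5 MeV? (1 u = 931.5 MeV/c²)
m = E/c² = 124 u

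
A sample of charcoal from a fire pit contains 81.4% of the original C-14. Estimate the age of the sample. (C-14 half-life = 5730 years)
Age = t½ × log₂(1/ratio) = 1701 years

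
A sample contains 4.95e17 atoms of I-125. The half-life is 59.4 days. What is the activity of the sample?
A = λN = 5.776e15 decays/day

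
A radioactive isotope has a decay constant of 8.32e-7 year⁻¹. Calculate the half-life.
t½ = ln(2)/λ = 8.331e5 years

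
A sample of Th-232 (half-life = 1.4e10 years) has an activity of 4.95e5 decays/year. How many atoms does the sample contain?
N = A/λ = 9.998e15 atoms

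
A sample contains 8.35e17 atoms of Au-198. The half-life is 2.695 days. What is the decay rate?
A = λN = 2.148e17 decays/day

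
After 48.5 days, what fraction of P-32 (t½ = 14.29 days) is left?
N/N₀ = (1/2)^(t/t½) = 0.09513 = 9.51%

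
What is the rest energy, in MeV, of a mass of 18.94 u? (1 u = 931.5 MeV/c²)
E = mc² = 17640 MeV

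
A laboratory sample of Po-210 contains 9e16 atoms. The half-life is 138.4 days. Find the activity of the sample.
A = λN = 4.507e14 decays/day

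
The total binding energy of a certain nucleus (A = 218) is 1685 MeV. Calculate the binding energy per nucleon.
B.E./A = 1685/218 = 7.729 MeV/nucleon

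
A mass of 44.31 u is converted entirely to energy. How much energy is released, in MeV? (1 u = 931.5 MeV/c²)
E = mc² = 41270 MeV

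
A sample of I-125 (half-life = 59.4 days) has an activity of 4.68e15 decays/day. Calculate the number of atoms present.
N = A/λ = 4.011e17 atoms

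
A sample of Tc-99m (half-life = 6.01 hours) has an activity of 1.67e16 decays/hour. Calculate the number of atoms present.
N = A/λ = 1.448e17 atoms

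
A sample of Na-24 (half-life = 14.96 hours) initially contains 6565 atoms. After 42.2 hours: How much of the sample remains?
N = N₀(1/2)^(t/t½) = 929.1 atoms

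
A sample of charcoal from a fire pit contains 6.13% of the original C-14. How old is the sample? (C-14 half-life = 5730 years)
Age = t½ × log₂(1/ratio) = 23080 years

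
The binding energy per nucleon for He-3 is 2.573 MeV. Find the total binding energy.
B.E. = 2.573 × 3 = 7.719 MeV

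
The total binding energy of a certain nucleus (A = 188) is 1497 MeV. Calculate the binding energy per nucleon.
B.E./A = 1497/188 = 7.963 MeV/nucleon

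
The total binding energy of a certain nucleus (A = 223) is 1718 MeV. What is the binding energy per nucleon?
B.E./A = 1718/223 = 7.704 MeV/nucleon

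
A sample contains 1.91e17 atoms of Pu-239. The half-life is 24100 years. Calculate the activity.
A = λN = 5.493e12 decays/year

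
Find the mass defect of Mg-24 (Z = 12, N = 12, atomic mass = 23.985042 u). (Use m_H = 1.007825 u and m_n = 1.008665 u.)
Δm = Z·m_H + N·m_n − M = 0.2128 u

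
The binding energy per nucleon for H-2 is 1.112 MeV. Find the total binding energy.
B.E. = 1.112 × 2 = 2.224 MeV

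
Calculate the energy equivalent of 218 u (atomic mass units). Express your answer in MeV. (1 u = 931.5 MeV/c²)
E = mc² = 2.031e5 MeV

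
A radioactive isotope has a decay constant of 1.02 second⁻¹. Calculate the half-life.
t½ = ln(2)/λ = 0.6796 seconds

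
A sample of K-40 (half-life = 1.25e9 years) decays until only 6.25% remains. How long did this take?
t = t½ × log₂(N₀/N) = 5e9 years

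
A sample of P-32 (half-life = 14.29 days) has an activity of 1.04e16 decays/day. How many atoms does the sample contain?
N = A/λ = 2.144e17 atoms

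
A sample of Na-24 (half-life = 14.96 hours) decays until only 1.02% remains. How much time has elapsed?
t = t½ × log₂(N₀/N) = 98.96 hours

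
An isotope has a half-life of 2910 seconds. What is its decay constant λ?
λ = ln(2)/t½ = 2.382e-4 second⁻¹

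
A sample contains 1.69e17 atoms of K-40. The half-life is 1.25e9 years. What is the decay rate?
A = λN = 9.371e7 decays/year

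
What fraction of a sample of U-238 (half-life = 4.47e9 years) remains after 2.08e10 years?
N/N₀ = (1/2)^(t/t½) = 0.03974 = 3.97%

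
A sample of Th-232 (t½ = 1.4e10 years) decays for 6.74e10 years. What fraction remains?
N/N₀ = (1/2)^(t/t½) = 0.03554 = 3.55%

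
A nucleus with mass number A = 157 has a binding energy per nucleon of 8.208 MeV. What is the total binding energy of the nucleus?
B.E. = 8.208 × 157 = 1289 MeV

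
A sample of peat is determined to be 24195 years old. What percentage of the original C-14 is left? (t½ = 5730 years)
N/N₀ = (1/2)^(t/t½) = 0.05357 = 5.36%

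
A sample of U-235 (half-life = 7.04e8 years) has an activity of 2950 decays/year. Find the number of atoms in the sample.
N = A/λ = 2.996e12 atoms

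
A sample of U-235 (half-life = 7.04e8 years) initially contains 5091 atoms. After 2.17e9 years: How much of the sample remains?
N = N₀(1/2)^(t/t½) = 601.1 atoms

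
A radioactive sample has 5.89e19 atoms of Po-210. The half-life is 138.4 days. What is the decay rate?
A = λN = 2.95e17 decays/day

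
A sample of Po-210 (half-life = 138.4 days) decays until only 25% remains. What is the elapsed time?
t = t½ × log₂(N₀/N) = 276.8 days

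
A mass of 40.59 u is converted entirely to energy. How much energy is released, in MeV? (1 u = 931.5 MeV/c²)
E = mc² = 37810 MeV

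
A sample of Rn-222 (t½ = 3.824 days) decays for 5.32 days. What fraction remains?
N/N₀ = (1/2)^(t/t½) = 0.3812 = 38.1%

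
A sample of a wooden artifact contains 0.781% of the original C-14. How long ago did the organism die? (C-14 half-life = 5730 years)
Age = t½ × log₂(1/ratio) = 40110 years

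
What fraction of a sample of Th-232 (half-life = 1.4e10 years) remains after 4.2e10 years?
N/N₀ = (1/2)^(t/t½) = 0.125 = 12.5%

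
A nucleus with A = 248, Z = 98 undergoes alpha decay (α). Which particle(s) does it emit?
α particle = ⁴₂He (2 protons + 2 neutrons)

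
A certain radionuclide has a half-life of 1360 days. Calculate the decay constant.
λ = ln(2)/t½ = 5.097e-4 day⁻¹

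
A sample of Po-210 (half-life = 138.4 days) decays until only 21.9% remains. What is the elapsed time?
t = t½ × log₂(N₀/N) = 303.2 days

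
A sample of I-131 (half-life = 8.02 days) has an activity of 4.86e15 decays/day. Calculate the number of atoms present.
N = A/λ = 5.623e16 atoms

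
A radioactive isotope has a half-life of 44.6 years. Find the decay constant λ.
λ = ln(2)/t½ = 0.01554 year⁻¹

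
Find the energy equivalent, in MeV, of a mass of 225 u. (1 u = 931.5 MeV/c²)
E = mc² = 2.096e5 MeV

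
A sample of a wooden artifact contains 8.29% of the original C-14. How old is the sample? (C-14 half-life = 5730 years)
Age = t½ × log₂(1/ratio) = 20580 years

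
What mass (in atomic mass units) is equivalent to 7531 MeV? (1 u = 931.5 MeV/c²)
m = E/c² = 8.085 u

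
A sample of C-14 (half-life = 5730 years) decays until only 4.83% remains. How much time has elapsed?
t = t½ × log₂(N₀/N) = 25050 years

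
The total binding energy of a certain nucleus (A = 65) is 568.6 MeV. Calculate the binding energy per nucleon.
B.E./A = 568.6/65 = 8.748 MeV/nucleon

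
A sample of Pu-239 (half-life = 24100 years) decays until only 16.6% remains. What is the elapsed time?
t = t½ × log₂(N₀/N) = 62440 years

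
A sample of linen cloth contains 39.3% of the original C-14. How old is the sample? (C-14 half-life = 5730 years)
Age = t½ × log₂(1/ratio) = 7721 years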